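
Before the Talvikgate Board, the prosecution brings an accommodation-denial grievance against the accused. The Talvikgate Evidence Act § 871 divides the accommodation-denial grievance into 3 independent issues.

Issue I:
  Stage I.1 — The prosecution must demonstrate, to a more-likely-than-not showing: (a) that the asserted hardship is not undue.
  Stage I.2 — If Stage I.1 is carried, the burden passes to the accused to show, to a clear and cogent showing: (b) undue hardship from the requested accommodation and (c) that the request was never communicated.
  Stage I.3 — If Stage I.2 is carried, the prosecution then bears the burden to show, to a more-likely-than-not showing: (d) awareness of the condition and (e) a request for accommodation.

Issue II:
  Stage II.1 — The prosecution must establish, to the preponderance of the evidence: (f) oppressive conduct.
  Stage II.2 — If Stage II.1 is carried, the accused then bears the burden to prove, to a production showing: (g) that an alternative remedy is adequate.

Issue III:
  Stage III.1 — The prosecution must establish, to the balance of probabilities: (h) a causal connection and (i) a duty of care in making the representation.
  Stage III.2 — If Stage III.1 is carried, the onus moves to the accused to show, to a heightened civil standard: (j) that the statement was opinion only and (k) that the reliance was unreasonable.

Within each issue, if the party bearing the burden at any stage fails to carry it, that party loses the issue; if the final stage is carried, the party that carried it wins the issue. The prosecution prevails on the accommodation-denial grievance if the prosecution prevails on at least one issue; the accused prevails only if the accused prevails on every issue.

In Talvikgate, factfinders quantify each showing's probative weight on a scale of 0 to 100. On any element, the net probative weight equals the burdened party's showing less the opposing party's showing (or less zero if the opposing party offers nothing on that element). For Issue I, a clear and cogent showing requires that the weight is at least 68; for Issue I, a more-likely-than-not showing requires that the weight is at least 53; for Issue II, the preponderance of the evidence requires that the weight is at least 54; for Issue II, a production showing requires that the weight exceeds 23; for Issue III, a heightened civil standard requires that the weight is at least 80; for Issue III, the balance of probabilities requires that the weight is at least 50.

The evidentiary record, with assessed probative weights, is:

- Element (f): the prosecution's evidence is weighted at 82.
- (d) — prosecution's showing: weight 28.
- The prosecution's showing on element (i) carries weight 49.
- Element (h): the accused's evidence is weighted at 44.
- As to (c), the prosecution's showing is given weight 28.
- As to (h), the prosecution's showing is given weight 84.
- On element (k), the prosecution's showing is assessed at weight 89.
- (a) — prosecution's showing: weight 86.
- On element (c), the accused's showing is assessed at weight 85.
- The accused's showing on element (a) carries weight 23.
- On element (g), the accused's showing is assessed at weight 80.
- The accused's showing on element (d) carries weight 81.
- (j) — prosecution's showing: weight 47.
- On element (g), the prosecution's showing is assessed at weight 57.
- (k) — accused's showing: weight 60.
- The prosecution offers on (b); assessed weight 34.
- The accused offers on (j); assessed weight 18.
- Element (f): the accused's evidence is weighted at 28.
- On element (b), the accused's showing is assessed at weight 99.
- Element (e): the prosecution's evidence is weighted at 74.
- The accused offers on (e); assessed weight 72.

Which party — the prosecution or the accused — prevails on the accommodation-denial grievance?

— Issue I —
Stage I.1 — burden on prosecution; standard: a more-likely-than-not showing (weight is at least 53).
    (a): 86 − 23 = 63 ≥ 53 [met]
  The prosecution carries Stage I.1; the accused now bears the burden.
Stage I.2 — burden on accused; standard: a clear and cogent showing (weight is at least 68).
    (b): 99 − 34 = 65 < 68 [not met]
    (c): 85 − 28 = 57 < 68 [not met]
  Not every element is met, so the accused fails to carry Stage I.2.
So the prosecution prevails on this issue.
— Issue II —
Stage II.1 (prosecution, the preponderance of the evidence, weight is at least 54): (f) net 82−28=54 ≥ 54 — meets.
  The prosecution carries Stage II.1; the accused now bears the burden.
Stage II.2 (accused, a production showing, weight exceeds 23): (g) net 80−57=23 ≤ 23 — fails.
  Stage II.2 not carried; the accused fails its burden.
So the prosecution prevails on this issue.
— Issue III —
Stage III.1 — burden on prosecution; standard: the balance of probabilities (weight is at least 50).
    (h): 84 − 44 = 40 < 50 [not met]
    (i): 49 < 50 [not met]
  The prosecution does not carry Stage III.1.
The accused prevails on this issue.
Per-issue: Issue I → prosecution; Issue II → prosecution; Issue III → accused. The prosecution must prevail on at least one issue; overall, the prosecution prevails.

prosecution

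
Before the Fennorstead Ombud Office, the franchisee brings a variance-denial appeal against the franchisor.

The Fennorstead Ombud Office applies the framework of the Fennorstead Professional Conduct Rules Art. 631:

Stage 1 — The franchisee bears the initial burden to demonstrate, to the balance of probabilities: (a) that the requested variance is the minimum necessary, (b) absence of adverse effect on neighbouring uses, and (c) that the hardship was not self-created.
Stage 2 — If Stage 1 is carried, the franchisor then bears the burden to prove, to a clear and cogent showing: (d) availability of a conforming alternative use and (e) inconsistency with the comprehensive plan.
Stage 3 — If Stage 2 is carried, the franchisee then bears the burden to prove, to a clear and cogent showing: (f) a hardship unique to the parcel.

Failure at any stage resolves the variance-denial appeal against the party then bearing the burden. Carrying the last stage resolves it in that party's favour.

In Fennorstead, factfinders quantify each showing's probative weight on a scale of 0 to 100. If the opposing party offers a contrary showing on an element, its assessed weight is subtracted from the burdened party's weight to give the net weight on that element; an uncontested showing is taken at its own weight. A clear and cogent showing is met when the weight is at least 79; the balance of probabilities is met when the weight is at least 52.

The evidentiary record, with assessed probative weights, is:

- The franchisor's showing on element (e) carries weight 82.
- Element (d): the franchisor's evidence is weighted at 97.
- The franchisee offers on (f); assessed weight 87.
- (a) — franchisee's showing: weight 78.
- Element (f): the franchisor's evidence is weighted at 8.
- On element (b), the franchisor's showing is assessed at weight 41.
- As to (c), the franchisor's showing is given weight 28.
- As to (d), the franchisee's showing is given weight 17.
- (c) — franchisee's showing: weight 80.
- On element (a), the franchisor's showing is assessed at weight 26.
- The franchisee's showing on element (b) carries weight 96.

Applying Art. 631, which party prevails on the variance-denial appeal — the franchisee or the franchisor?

franchisee

Stage 1 (franchisee, the balance of probabilities, weight is at least 52): (a) net 78−26=52 ≥ 52 — meets; (b) net 96−41=55 ≥ 52 — meets; (c) net 80−28=52 ≥ 52 — meets.
  All elements met. The burden passes to the franchisor.
Stage 2 (franchisor, a clear and cogent showing, weight is at least 79): (d) net 97−17=80 ≥ 79 — meets; (e) 82 ≥ 79 — meets.
  Stage 2 carried; the burden shifts to the franchisee.
Stage 3 (franchisee, a clear and cogent showing, weight is at least 79): (f) net 87−8=79 ≥ 79 — meets.
  All elements met at the final stage.
Every stage carried; the franchisee prevails.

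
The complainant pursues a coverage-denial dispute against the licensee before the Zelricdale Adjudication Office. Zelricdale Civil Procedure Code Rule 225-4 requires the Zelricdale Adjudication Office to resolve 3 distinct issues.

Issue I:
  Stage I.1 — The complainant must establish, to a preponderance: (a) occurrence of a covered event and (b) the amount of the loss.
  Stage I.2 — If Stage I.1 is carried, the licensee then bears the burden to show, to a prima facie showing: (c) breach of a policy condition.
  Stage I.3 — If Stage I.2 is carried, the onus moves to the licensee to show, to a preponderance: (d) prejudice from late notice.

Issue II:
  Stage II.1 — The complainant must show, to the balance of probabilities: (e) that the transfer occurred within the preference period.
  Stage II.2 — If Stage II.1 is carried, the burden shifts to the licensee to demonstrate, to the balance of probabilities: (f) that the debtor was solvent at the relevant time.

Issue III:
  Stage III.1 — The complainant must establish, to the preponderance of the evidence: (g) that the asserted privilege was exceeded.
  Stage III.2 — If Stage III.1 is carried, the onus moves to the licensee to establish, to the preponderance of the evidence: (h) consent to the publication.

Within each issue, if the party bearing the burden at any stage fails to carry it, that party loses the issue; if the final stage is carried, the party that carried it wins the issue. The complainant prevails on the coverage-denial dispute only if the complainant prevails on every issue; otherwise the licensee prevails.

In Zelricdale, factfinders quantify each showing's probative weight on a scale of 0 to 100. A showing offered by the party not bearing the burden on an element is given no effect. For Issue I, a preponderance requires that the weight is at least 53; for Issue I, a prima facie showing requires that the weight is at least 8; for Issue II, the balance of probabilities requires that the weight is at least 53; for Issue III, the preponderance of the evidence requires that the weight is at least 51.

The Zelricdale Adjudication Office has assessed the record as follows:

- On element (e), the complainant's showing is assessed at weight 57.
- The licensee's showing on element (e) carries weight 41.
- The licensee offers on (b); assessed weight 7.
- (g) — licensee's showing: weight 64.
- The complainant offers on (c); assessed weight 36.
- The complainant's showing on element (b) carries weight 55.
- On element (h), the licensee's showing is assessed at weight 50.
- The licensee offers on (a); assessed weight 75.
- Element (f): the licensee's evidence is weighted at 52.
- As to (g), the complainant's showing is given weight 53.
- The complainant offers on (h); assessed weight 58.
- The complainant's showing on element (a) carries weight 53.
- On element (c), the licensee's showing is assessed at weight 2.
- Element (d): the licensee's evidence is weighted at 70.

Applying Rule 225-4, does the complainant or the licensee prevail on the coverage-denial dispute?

— Issue I —
Stage I.1 (complainant, a preponderance, weight is at least 53): (a) 53 (licensee's 75 disregarded) ≥ 53 — meets; (b) 55 (licensee's 7 disregarded) ≥ 53 — meets.
  Stage I.1 carried; the burden shifts to the licensee.
Stage I.2 (licensee, a prima facie showing, weight is at least 8): (c) 2 (complainant's 36 disregarded) < 8 — fails.
  Not every element is met, so the licensee fails to carry Stage I.2.
The complainant prevails on this issue.
— Issue II —
Stage II.1 (complainant, the balance of probabilities, weight is at least 53): (e) 57 (licensee's 41 disregarded) ≥ 53 — meets.
  Stage II.1 is satisfied; the onus moves to the licensee.
Stage II.2 (licensee, the balance of probabilities, weight is at least 53): (f) 52 < 53 — fails.
  Stage II.2 not carried; the licensee fails its burden.
So the complainant prevails on this issue.
— Issue III —
At Stage III.1 the complainant must meet the preponderance of the evidence (weight is at least 51): on (g) the weight is 53 (the licensee's 64 is given no effect), ≥ 51, so (g) meets the standard.
  The complainant carries Stage III.1; the licensee now bears the burden.
At Stage III.2 the licensee must meet the preponderance of the evidence (weight is at least 51): on (h) the weight is 50 (the complainant's 58 is given no effect), < 51, so (h) does not meet the standard.
  Not every element is met, so the licensee fails to carry Stage III.2.
So the complainant prevails on this issue.
Per-issue: Issue I → complainant; Issue II → complainant; Issue III → complainant. The complainant must prevail on every issue; overall, the complainant prevails.

complainant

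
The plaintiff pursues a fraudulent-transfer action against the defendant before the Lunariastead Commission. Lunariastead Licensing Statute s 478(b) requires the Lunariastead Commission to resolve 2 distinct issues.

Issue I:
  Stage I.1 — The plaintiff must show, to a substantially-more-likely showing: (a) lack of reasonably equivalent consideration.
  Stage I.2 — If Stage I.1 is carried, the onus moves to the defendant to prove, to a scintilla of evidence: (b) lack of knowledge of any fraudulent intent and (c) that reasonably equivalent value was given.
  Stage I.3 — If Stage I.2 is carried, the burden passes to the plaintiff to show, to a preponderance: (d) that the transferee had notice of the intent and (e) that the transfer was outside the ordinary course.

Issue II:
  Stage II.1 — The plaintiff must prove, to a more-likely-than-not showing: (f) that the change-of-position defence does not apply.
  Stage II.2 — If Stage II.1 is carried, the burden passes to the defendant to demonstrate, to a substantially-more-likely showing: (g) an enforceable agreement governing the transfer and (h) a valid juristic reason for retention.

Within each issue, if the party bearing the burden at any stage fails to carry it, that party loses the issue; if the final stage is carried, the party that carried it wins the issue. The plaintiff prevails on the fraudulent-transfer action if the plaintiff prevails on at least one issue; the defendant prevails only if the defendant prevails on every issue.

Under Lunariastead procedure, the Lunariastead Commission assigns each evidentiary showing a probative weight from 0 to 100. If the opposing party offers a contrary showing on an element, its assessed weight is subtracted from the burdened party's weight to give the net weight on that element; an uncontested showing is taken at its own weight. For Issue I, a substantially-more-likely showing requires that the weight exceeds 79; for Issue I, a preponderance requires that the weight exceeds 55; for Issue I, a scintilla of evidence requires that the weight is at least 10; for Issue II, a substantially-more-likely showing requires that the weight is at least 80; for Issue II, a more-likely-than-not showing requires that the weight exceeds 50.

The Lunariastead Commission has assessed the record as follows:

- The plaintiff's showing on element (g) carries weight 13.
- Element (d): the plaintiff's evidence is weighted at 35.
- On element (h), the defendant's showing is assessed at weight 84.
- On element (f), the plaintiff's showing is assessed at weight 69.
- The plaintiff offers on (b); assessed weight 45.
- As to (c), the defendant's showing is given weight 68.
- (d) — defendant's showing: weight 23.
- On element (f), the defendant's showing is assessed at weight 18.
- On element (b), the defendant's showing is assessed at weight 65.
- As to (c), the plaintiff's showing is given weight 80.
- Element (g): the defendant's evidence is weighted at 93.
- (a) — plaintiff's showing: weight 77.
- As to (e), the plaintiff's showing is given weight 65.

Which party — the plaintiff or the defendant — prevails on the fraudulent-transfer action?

defendant

— Issue I —
Stage I.1 (plaintiff, a substantially-more-likely showing, weight exceeds 79): (a) 77 ≤ 79 — fails.
  Not every element is met, so the plaintiff fails to carry Stage I.1.
The analysis ends at Stage I.1; the defendant prevails on this issue.
— Issue II —
Stage II.1 (plaintiff, a more-likely-than-not showing, weight exceeds 50): (f) net 69−18=51 > 50 — meets.
  All elements met. The burden passes to the defendant.
Stage II.2 (defendant, a substantially-more-likely showing, weight is at least 80): (g) net 93−13=80 ≥ 80 — meets; (h) 84 ≥ 80 — meets.
  Stage II.2 carried; the final stage is satisfied.
With every stage satisfied, the defendant prevails on this issue.
Per-issue: Issue I → defendant; Issue II → defendant. The plaintiff must prevail on at least one issue; overall, the defendant prevails.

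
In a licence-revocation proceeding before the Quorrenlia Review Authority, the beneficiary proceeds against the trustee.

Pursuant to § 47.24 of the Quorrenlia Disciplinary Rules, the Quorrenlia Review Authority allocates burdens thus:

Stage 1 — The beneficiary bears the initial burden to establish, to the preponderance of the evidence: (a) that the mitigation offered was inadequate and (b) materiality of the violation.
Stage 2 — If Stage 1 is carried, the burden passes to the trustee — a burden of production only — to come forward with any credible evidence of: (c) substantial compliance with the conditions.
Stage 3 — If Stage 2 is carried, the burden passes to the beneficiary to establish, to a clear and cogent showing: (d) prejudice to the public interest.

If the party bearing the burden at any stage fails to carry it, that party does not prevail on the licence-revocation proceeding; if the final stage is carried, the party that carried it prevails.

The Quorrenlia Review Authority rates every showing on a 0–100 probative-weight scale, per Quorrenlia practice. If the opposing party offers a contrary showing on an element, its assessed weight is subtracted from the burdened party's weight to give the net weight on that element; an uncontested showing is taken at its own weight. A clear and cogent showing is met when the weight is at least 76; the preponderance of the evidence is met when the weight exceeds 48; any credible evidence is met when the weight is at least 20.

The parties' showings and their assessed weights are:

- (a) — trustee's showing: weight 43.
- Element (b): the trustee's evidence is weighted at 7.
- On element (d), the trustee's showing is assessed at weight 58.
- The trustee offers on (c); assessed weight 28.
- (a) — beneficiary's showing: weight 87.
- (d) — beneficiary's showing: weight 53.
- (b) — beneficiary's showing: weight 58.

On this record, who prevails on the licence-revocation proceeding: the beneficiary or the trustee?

At Stage 1 the beneficiary must meet the preponderance of the evidence (weight exceeds 48): on (a) the weight is 87 less the opposing 43 gives net 44, which does not exceed 48, so (a) does not meet the standard; on (b) the weight is 58 less the opposing 7 gives net 51, which does exceed 48, so (b) meets the standard.
  Stage 1 not carried; the beneficiary fails its burden.
So the trustee prevails.

trustee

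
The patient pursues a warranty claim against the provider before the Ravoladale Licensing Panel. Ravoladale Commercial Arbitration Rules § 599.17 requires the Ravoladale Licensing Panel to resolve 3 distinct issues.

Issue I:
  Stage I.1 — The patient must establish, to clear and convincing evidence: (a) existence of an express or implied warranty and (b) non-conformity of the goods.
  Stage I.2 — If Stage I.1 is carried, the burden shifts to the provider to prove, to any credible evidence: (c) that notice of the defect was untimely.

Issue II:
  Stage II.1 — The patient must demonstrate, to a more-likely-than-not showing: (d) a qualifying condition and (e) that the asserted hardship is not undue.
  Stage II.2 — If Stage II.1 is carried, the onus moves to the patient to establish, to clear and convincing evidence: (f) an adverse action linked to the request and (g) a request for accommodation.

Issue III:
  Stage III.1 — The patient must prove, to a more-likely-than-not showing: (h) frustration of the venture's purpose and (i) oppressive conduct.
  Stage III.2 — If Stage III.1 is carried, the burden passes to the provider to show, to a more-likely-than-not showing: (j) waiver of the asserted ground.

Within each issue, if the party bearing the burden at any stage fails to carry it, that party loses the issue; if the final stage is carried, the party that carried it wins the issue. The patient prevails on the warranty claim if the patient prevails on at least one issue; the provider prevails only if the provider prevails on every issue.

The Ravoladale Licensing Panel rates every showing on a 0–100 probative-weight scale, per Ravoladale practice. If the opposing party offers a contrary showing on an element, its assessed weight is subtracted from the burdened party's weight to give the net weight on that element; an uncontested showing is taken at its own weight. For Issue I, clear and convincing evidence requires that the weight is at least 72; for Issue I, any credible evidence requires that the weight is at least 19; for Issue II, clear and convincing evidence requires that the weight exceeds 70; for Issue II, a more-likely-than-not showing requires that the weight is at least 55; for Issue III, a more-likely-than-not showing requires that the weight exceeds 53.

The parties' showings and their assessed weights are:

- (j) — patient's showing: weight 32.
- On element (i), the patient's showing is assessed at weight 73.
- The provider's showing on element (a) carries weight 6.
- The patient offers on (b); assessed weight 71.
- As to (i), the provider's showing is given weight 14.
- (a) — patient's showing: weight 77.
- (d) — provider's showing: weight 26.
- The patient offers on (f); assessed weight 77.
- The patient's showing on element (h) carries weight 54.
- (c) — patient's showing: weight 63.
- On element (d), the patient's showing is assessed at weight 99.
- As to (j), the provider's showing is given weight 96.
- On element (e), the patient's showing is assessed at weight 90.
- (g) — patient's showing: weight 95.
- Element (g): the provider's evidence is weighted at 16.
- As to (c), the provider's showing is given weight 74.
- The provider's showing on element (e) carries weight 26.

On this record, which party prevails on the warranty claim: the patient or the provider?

— Issue I —
Stage I.1 — burden on patient; standard: clear and convincing evidence (weight is at least 72).
    (a): 77 − 6 = 71 < 72 [not met]
    (b): 71 < 72 [not met]
  Not every element is met, so the patient fails to carry Stage I.1.
The analysis ends at Stage I.1; the provider prevails on this issue.
— Issue II —
At Stage II.1 the patient must meet a more-likely-than-not showing (weight is at least 55): on (d) the weight is 99 less the opposing 26 gives net 73, ≥ 55, so (d) meets the standard; on (e) the weight is 90 less the opposing 26 gives net 64, which does reach 55, so (e) meets the standard.
  Stage II.1 is satisfied; the patient continues to bear the burden.
At Stage II.2 the patient must meet clear and convincing evidence (weight exceeds 70): on (f) the weight is 77, which does exceed 70, so (f) meets the standard; on (g) the weight is 95 less the opposing 16 gives net 79, > 70, so (g) meets the standard.
  The patient carries the last stage.
Every stage carried; the patient prevails on this issue.
— Issue III —
Stage III.1 — burden on patient; standard: a more-likely-than-not showing (weight exceeds 53).
    (h): 54 > 53 [met]
    (i): 73 − 14 = 59 > 53 [met]
  Stage III.1 is satisfied; the onus moves to the provider.
Stage III.2 — burden on provider; standard: a more-likely-than-not showing (weight exceeds 53).
    (j): 96 − 32 = 64 > 53 [met]
  All elements met at the final stage.
Every stage carried; the provider prevails on this issue.
Per-issue: Issue I → provider; Issue II → patient; Issue III → provider. The patient must prevail on at least one issue; overall, the patient prevails.

patient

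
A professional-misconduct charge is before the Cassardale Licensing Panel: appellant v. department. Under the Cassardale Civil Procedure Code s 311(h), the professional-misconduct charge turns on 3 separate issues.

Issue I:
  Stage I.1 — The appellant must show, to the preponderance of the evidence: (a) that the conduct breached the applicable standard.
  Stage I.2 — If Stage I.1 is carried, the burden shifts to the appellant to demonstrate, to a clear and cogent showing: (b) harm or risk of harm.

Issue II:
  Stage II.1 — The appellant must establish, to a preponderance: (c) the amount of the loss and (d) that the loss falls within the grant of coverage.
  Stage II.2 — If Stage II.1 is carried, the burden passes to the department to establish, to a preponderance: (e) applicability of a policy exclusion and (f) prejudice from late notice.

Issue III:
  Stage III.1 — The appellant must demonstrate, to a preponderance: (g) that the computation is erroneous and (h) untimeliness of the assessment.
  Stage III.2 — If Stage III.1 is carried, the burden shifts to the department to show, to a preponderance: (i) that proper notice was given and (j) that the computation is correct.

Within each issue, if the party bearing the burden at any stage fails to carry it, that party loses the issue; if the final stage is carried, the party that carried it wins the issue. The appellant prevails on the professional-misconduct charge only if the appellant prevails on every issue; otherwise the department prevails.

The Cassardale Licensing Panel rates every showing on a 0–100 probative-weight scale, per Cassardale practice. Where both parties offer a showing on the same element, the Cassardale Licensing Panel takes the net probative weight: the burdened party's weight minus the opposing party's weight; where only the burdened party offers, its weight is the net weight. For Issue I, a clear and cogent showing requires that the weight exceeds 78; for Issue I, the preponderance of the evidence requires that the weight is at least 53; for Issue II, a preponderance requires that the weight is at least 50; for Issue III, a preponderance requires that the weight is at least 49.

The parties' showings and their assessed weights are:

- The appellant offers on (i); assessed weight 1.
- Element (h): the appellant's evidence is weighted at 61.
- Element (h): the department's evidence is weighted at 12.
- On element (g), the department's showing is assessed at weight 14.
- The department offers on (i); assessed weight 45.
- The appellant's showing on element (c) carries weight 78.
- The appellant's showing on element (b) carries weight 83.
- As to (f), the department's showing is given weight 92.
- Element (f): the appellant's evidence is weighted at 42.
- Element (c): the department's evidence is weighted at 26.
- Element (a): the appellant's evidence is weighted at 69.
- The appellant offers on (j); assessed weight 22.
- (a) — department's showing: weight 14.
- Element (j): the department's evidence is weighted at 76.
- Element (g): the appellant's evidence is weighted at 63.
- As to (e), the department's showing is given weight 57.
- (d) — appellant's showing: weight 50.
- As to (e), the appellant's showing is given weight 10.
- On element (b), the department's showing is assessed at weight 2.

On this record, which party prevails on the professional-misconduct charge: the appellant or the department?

appellant

— Issue I —
Stage I.1 (appellant, the preponderance of the evidence, weight is at least 53): (a) net 69−14=55 ≥ 53 — meets.
  Stage I.1 is satisfied; the appellant continues to bear the burden.
Stage I.2 (appellant, a clear and cogent showing, weight exceeds 78): (b) net 83−2=81 > 78 — meets.
  The appellant carries the last stage.
All stages carried — the appellant prevails on this issue.
— Issue II —
Stage II.1 (appellant, a preponderance, weight is at least 50): (c) net 78−26=52 ≥ 50 — meets; (d) 50 ≥ 50 — meets.
  Stage II.1 is satisfied; the onus moves to the department.
Stage II.2 (department, a preponderance, weight is at least 50): (e) net 57−10=47 < 50 — fails; (f) net 92−42=50 ≥ 50 — meets.
  Stage II.2 not carried; the department fails its burden.
So the appellant prevails on this issue.
— Issue III —
Stage III.1 — burden on appellant; standard: a preponderance (weight is at least 49).
    (g): 63 − 14 = 49 ≥ 49 [met]
    (h): 61 − 12 = 49 ≥ 49 [met]
  All elements met. The burden passes to the department.
Stage III.2 — burden on department; standard: a preponderance (weight is at least 49).
    (i): 45 − 1 = 44 < 49 [not met]
    (j): 76 − 22 = 54 ≥ 49 [met]
  The department does not carry Stage III.2.
The appellant prevails on this issue.
Per-issue: Issue I → appellant; Issue II → appellant; Issue III → appellant. The appellant must prevail on every issue; overall, the appellant prevails.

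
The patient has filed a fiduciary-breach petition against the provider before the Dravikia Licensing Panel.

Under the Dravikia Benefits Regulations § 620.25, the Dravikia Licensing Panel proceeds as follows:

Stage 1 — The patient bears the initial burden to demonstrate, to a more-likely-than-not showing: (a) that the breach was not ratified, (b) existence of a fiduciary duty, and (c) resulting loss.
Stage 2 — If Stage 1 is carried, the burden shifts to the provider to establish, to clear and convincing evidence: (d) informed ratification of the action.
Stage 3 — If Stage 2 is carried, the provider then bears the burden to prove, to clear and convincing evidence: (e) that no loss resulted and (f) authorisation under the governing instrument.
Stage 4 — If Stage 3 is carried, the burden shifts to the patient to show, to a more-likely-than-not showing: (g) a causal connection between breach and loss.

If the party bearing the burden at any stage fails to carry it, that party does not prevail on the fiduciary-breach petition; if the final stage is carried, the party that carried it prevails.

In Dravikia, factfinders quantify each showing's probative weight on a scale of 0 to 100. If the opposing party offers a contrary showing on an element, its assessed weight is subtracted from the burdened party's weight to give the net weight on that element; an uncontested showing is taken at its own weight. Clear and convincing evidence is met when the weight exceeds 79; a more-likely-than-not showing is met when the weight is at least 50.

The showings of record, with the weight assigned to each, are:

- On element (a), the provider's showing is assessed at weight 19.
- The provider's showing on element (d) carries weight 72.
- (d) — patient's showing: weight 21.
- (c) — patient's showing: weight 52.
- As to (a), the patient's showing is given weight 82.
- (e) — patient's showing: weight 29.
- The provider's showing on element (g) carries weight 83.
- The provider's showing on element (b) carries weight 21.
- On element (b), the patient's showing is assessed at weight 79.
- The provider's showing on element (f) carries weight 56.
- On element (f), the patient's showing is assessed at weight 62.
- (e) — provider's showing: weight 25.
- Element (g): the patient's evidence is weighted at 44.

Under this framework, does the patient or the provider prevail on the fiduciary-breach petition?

Stage 1 (patient, a more-likely-than-not showing, weight is at least 50): (a) net 82−19=63 ≥ 50 — meets; (b) net 79−21=58 ≥ 50 — meets; (c) 52 ≥ 50 — meets.
  Stage 1 carried; the burden shifts to the provider.
Stage 2 (provider, clear and convincing evidence, weight exceeds 79): (d) net 72−21=51 ≤ 79 — fails.
  Not every element is met, so the provider fails to carry Stage 2.
The patient prevails.

patient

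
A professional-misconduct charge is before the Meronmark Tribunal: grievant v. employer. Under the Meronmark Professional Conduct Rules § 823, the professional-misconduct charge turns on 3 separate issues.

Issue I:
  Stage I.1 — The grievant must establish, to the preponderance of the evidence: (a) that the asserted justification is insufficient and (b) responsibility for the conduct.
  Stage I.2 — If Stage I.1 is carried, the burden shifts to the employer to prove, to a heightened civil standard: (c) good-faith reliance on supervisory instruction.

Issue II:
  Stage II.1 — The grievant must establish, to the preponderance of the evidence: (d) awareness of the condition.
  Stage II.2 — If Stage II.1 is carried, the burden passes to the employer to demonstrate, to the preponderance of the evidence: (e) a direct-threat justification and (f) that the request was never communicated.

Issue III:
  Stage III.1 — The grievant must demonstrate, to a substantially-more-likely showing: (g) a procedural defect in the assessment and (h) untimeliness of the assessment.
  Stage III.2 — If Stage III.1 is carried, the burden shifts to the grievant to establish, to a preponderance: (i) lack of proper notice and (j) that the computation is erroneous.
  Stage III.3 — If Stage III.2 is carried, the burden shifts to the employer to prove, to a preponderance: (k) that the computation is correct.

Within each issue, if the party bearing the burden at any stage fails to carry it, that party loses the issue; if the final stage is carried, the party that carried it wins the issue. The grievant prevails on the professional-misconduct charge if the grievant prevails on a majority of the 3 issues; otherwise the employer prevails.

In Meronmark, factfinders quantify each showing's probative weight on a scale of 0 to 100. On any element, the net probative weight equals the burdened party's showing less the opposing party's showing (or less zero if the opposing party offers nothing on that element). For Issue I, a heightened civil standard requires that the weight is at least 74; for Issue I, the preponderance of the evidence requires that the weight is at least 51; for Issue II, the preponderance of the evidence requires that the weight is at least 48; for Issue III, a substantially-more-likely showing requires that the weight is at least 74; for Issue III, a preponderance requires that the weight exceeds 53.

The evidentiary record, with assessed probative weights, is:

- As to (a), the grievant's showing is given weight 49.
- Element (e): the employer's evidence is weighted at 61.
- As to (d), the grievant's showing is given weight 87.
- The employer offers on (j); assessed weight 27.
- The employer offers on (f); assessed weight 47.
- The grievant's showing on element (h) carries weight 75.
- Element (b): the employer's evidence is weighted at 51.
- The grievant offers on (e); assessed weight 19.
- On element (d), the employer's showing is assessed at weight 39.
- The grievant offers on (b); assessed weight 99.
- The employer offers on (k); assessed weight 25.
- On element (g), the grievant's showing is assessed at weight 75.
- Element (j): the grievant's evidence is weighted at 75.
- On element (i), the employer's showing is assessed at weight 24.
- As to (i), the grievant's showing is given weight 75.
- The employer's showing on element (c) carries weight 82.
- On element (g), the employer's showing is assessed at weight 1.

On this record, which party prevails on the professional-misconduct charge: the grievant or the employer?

— Issue I —
At Stage I.1 the grievant must meet the preponderance of the evidence (weight is at least 51): on (a) the weight is 49, < 51, so (a) does not meet the standard; on (b) the weight is 99 less the opposing 51 gives net 48, which does not reach 51, so (b) does not meet the standard.
  Stage I.1 not carried; the grievant fails its burden.
The employer prevails on this issue.
— Issue II —
At Stage II.1 the grievant must meet the preponderance of the evidence (weight is at least 48): on (d) the weight is 87 less the opposing 39 gives net 48, ≥ 48, so (d) meets the standard.
  Stage II.1 is satisfied; the onus moves to the employer.
At Stage II.2 the employer must meet the preponderance of the evidence (weight is at least 48): on (e) the weight is 61 less the opposing 19 gives net 42, which does not reach 48, so (e) does not meet the standard; on (f) the weight is 47, which does not reach 48, so (f) does not meet the standard.
  Stage II.2 not carried; the employer fails its burden.
So the grievant prevails on this issue.
— Issue III —
Stage III.1 (grievant, a substantially-more-likely showing, weight is at least 74): (g) net 75−1=74 ≥ 74 — meets; (h) 75 ≥ 74 — meets.
  All elements met. The grievant retains the burden for Stage III.2.
Stage III.2 (grievant, a preponderance, weight exceeds 53): (i) net 75−24=51 ≤ 53 — fails; (j) net 75−27=48 ≤ 53 — fails.
  The grievant does not carry Stage III.2.
The analysis ends at Stage III.2; the employer prevails on this issue.
Per-issue: Issue I → employer; Issue II → grievant; Issue III → employer. The grievant must prevail on a majority of issues; overall, the employer prevails.

employer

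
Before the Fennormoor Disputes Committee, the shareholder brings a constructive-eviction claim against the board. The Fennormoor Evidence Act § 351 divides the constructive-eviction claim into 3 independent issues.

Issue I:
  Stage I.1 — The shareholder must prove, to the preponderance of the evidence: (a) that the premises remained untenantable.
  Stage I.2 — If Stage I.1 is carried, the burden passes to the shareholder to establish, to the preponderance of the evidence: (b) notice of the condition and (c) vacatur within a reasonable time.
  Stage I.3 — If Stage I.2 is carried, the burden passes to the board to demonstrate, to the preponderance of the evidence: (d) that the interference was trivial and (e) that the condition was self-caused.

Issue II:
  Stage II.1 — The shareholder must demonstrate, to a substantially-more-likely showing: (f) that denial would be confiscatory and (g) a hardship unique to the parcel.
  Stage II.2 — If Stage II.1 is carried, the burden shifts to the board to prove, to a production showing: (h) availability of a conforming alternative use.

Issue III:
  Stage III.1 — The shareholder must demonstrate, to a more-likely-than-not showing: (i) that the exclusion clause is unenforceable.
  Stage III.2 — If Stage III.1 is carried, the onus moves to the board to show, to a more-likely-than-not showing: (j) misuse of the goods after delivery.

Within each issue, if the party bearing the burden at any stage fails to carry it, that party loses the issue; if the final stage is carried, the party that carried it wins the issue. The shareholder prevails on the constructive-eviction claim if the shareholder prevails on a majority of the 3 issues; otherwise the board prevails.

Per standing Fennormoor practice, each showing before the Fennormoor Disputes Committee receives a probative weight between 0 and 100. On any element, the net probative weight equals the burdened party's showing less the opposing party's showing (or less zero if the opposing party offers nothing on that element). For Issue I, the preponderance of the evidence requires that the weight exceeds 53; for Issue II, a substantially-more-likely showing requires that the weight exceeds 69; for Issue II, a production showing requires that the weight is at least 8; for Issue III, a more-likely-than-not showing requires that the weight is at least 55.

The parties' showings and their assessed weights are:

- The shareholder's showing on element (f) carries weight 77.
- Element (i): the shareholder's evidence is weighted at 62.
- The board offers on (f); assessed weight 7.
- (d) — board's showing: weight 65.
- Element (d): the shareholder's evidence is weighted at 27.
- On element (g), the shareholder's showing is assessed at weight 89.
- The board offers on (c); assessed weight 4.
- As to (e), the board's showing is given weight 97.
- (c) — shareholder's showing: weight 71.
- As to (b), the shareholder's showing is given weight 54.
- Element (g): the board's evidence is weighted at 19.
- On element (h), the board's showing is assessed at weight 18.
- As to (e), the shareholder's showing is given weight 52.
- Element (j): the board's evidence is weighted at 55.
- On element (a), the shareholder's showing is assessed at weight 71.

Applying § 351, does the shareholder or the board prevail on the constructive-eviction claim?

— Issue I —
Stage I.1 (shareholder, the preponderance of the evidence, weight exceeds 53): (a) 71 > 53 — meets.
  Stage I.1 is satisfied; the shareholder continues to bear the burden.
Stage I.2 (shareholder, the preponderance of the evidence, weight exceeds 53): (b) 54 > 53 — meets; (c) net 71−4=67 > 53 — meets.
  The shareholder carries Stage I.2; the board now bears the burden.
Stage I.3 (board, the preponderance of the evidence, weight exceeds 53): (d) net 65−27=38 ≤ 53 — fails; (e) net 97−52=45 ≤ 53 — fails.
  Not every element is met, so the board fails to carry Stage I.3.
So the shareholder prevails on this issue.
— Issue II —
Stage II.1 (shareholder, a substantially-more-likely showing, weight exceeds 69): (f) net 77−7=70 > 69 — meets; (g) net 89−19=70 > 69 — meets.
  The shareholder carries Stage II.1; the board now bears the burden.
Stage II.2 (board, a production showing, weight is at least 8): (h) 18 ≥ 8 — meets.
  The board carries the last stage.
All stages carried — the board prevails on this issue.
— Issue III —
At Stage III.1 the shareholder must meet a more-likely-than-not showing (weight is at least 55): on (i) the weight is 62, ≥ 55, so (i) meets the standard.
  Stage III.1 carried; the burden shifts to the board.
At Stage III.2 the board must meet a more-likely-than-not showing (weight is at least 55): on (j) the weight is 55, which does reach 55, so (j) meets the standard.
  The board carries the last stage.
All stages carried — the board prevails on this issue.
Per-issue: Issue I → shareholder; Issue II → board; Issue III → board. The shareholder must prevail on a majority of issues; overall, the board prevails.

board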